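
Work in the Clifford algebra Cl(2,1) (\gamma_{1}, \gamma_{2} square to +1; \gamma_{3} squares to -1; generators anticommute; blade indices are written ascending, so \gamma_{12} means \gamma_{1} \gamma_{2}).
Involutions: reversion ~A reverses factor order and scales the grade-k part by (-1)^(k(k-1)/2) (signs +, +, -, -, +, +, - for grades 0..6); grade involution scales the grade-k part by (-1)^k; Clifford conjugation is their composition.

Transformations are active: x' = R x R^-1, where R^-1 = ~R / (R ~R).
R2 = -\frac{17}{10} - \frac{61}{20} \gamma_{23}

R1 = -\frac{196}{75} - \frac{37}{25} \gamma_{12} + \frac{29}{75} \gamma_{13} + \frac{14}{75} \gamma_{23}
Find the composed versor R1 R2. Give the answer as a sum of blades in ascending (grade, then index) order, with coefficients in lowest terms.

Distribute over the terms of R2 (each basis-blade product reordered to ascending indices, repeated generators contracted through their squares):
R1 (-\frac{17}{10}) = \frac{1666}{375} + \frac{629}{250} \gamma_{12} - \frac{493}{750} \gamma_{13} - \frac{119}{375} \gamma_{23}
R1 (-\frac{61}{20} \gamma_{23}) = -\frac{427}{750} - \frac{1769}{1500} \gamma_{12} + \frac{2257}{500} \gamma_{13} + \frac{2989}{375} \gamma_{23}
Summing the partial products and collecting blades:
Answer: \frac{581}{150} + \frac{401}{300} \gamma_{12} + \frac{1157}{300} \gamma_{13} + \frac{574}{75} \gamma_{23}


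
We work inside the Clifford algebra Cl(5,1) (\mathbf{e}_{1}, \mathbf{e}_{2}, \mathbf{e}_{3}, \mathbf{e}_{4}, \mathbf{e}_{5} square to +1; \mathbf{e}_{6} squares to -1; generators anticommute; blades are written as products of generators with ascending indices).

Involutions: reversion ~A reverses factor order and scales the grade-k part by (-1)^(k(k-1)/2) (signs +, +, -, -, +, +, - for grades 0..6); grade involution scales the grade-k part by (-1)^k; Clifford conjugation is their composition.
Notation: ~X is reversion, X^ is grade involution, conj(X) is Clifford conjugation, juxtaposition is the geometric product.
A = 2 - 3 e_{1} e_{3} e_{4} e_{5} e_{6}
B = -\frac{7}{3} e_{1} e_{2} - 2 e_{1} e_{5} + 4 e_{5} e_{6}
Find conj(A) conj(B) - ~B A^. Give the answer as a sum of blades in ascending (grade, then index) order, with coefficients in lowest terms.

first term: \frac{14}{3} e_{1} e_{2} + 4 e_{1} e_{5} - 8 e_{5} e_{6} - 12 e_{1} e_{3} e_{4} - 6 e_{3} e_{4} e_{6} + 7 e_{2} e_{3} e_{4} e_{5} e_{6}
second term: \frac{14}{3} e_{1} e_{2} + 4 e_{1} e_{5} - 8 e_{5} e_{6} - 12 e_{1} e_{3} e_{4} - 6 e_{3} e_{4} e_{6} - 7 e_{2} e_{3} e_{4} e_{5} e_{6}
Answer: 14 e_{2} e_{3} e_{4} e_{5} e_{6}


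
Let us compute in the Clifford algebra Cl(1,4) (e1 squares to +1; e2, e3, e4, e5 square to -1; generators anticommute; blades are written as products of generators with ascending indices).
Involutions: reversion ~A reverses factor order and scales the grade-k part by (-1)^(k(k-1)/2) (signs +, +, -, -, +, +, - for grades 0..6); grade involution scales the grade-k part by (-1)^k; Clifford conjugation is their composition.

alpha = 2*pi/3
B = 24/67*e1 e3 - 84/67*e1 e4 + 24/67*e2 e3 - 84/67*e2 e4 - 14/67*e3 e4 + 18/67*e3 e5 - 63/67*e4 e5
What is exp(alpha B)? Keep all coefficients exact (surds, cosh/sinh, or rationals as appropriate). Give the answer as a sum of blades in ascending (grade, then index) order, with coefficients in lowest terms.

B^2 term by term: the squares give (24/67)^2*(e1 e3)^2 + (-84/67)^2*(e1 e4)^2 + (24/67)^2*(e2 e3)^2 + (-84/67)^2*(e2 e4)^2 + (-14/67)^2*(e3 e4)^2 + (18/67)^2*(e3 e5)^2 + (-63/67)^2*(e4 e5)^2 = 576/4489*(+1) + 7056/4489*(+1) + 576/4489*(-1) + 7056/4489*(-1) + 196/4489*(-1) + 324/4489*(-1) + 3969/4489*(-1) = -1 (each basis 2-blade squares to minus the product of its generators' squares); cross terms between blades sharing an index anticommute and cancel; the commuting (index-disjoint) pairs give grade-4 terms 2*c*c'*(blade product), which cancel blade by blade — e1 e2 e3 e4: 4032/4489 - 4032/4489 = 0; e1 e3 e4 e5: -3024/4489 + 3024/4489 = 0; e2 e3 e4 e5: -3024/4489 + 3024/4489 = 0 — confirming B is simple. So B^2 = -1.
B^2 = -1 — the negative square puts this in the circular regime; l = 1, alpha*l = 2*pi/3, so exp(alpha B) = cos(2*pi/3) + (sin(2*pi/3)/1)*B = -1/2 + (sqrt(3)/2)*B.
Answer: -1/2 + 12*sqrt(3)/67*e1 e3 - 42*sqrt(3)/67*e1 e4 + 12*sqrt(3)/67*e2 e3 - 42*sqrt(3)/67*e2 e4 - 7*sqrt(3)/67*e3 e4 + 9*sqrt(3)/67*e3 e5 - 63*sqrt(3)/134*e4 e5


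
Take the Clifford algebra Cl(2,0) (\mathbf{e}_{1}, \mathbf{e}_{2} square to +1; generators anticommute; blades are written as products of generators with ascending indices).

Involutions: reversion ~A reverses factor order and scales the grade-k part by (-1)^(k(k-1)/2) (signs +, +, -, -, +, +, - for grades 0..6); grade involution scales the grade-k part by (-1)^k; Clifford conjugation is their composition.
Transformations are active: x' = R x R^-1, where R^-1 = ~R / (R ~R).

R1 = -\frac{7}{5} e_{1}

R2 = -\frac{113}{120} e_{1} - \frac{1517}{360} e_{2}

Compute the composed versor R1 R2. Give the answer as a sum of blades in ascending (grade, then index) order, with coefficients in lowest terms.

Distribute over the terms of R1 (each basis-blade product reordered to ascending indices, repeated generators contracted through their squares):
(-\frac{7}{5} e_{1}) R2 = \frac{791}{600} + \frac{10619}{1800} e_{1} e_{2}
Answer: \frac{791}{600} + \frac{10619}{1800} e_{1} e_{2}


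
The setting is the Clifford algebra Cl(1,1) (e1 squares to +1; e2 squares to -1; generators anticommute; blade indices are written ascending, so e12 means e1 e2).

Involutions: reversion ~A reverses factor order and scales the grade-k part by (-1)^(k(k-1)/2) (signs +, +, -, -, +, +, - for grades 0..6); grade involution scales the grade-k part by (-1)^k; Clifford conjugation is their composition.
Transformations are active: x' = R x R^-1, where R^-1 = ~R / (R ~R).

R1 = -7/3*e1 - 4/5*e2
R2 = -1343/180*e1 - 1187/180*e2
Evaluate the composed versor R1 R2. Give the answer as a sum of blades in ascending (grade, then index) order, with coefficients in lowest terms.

Distribute over the terms of R1 (each basis-blade product reordered to ascending indices, repeated generators contracted through their squares):
(-7/3*e1) R2 = 9401/540 + 8309/540*e12
(-4/5*e2) R2 = -1187/225 - 1343/225*e12
Summing the partial products and collecting blades:
Answer: 32761/2700 + 25429/2700*e12


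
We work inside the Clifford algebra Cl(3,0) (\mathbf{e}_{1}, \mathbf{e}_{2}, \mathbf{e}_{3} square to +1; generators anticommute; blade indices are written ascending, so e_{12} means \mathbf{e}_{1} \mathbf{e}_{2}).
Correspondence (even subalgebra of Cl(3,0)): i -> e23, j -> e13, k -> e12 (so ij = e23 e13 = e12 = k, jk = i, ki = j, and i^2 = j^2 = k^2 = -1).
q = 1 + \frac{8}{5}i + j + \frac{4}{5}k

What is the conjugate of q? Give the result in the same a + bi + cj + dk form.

In blades: q = 1 + \frac{4}{5} e_{12} + e_{13} + \frac{8}{5} e_{23}.
Quaternion conjugation is reversion on the even subalgebra: the scalar is fixed and every grade-2 blade flips sign, giving 1 - \frac{4}{5} e_{12} - e_{13} - \frac{8}{5} e_{23}; translating back:
Answer: 1 - \frac{8}{5}i - j - \frac{4}{5}k


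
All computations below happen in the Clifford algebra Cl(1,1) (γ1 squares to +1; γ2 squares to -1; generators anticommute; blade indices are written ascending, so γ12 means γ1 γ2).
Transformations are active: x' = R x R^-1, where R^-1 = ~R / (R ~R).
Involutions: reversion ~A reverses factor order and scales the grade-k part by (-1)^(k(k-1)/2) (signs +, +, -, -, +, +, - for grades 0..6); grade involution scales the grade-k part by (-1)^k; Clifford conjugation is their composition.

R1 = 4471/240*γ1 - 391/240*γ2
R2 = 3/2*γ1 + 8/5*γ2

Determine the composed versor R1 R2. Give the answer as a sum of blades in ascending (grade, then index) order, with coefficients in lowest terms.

Distribute over the terms of R1 (each basis-blade product reordered to ascending indices, repeated generators contracted through their squares):
(4471/240*γ1) R2 = 4471/160 + 4471/150*γ12
(-391/240*γ2) R2 = 391/150 + 391/160*γ12
Summing the partial products and collecting blades:
Answer: 73321/2400 + 77401/2400*γ12


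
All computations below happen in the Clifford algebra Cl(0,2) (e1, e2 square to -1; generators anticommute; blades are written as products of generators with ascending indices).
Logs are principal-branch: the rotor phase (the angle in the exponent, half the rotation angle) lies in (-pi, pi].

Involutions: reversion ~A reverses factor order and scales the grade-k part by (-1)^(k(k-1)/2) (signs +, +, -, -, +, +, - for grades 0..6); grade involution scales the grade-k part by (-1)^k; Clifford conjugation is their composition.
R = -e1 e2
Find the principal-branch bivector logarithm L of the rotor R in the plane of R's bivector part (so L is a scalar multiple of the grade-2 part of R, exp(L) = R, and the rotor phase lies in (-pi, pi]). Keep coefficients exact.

The scalar part of R is 0, so the principal-branch rotor phase is pinned; divide the bivector part by its sine to get the unit plane — L is the phase times that plane.
Concretely: cos(phase) = 0 gives phase = ±pi/2, and since phase/sin(phase) is even the sign is immaterial: L = (phase/sin(phase)) * <R>_2 = (pi/2) * <R>_2.
Answer: -pi/2*e1 e2


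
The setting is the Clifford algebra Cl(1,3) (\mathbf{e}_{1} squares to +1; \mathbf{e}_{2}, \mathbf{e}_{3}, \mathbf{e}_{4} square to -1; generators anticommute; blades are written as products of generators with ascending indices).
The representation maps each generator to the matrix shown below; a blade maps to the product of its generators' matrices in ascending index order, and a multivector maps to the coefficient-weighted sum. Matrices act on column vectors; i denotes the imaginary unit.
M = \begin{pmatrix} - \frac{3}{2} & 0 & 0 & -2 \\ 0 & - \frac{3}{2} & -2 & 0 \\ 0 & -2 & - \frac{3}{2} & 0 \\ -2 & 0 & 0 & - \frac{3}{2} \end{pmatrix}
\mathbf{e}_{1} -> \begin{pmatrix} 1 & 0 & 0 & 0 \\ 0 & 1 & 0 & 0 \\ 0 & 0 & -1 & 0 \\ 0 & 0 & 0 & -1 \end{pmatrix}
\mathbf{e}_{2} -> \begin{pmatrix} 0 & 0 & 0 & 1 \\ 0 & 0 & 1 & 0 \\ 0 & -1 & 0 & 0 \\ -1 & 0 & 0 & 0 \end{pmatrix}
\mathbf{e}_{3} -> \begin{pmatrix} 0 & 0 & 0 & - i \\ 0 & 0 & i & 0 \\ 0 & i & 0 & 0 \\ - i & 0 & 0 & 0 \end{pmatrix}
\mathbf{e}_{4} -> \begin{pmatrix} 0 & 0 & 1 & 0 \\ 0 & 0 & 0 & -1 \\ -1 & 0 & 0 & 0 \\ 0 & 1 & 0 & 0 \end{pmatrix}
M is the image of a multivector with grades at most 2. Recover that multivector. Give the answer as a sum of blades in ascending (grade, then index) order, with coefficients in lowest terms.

Method: the blade images are trace-orthogonal — tr(rho(e_A) rho(e_B)^-1) = 4 if A = B and 0 otherwise — and rho(e_A)^-1 = (e_A)^2 * rho(e_A) with (e_A)^2 = +1 or -1, so the coefficient of e_A in the preimage is (e_A)^2 * tr(M rho(e_A))/4.
Nonzero projections over blades of grade <= 2: 1: (1)^2 = +1, tr(M 1) = -6, coefficient -\frac{3}{2}; e_{1} e_{2}: (e_{1} e_{2})^2 = +1, tr(M rho(e_{1} e_{2})) = -8, coefficient -2. Every other blade of grade <= 2 projects to 0.
Answer: -\frac{3}{2} - 2 e_{1} e_{2}


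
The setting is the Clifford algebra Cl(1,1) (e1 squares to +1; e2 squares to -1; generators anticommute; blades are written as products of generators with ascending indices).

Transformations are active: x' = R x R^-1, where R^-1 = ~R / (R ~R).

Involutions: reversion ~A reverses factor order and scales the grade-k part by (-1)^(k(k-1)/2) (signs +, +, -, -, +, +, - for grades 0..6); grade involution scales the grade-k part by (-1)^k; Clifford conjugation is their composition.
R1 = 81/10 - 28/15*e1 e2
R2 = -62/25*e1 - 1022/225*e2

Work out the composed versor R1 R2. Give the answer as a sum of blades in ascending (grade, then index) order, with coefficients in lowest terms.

Distribute over the terms of R1 (each basis-blade product reordered to ascending indices, repeated generators contracted through their squares):
(81/10) R2 = -2511/125*e1 - 4599/125*e2
(-28/15*e1 e2) R2 = -28616/3375*e1 - 1736/375*e2
Summing the partial products and collecting blades:
Answer: -96413/3375*e1 - 15533/375*e2


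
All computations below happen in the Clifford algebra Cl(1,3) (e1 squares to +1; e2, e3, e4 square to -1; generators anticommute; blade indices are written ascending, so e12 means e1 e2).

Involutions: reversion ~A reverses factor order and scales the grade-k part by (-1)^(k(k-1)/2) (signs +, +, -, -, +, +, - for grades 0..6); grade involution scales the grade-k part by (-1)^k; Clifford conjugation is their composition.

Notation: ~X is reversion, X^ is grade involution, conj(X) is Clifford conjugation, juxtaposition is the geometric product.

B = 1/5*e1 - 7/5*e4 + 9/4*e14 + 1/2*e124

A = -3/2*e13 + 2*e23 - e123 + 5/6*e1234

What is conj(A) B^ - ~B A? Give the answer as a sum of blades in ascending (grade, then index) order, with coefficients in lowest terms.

first term: 43/60*e3 + 83/40*e23 - 23/8*e34 - 23/30*e123 + 31/10*e134 - 169/30*e234 - 59/10*e1234
second term: -43/60*e3 - 83/40*e23 + 23/8*e34 - 23/30*e123 + 31/10*e134 - 169/30*e234 - 59/10*e1234
Answer: 43/30*e3 + 83/20*e23 - 23/4*e34


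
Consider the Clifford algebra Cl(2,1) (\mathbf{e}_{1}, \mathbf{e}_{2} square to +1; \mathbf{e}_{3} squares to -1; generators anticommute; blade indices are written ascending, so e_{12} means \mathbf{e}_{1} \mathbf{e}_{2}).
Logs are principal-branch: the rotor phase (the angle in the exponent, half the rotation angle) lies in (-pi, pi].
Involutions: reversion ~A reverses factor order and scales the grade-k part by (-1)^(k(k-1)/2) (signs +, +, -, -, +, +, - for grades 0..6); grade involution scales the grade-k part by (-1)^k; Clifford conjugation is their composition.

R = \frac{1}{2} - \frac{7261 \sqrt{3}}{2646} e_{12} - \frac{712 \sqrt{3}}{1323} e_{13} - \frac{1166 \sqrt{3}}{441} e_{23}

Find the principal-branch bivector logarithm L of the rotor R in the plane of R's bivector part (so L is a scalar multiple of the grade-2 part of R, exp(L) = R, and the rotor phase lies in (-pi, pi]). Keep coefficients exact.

The scalar part of R is \frac{1}{2}, and that scalar determines the rotor phase on the principal branch; recovering the unit plane as bivector-part over sine of the phase gives L = phase * plane.
Concretely: cos(phase) = \frac{1}{2} gives phase = ±\frac{\pi}{3}, and since phase/sin(phase) is even the sign is immaterial: L = (phase/sin(phase)) * <R>_2 = (\frac{2 \sqrt{3} \pi}{9}) * <R>_2.
Answer: - \frac{7261 \pi}{3969} e_{12} - \frac{1424 \pi}{3969} e_{13} - \frac{2332 \pi}{1323} e_{23}


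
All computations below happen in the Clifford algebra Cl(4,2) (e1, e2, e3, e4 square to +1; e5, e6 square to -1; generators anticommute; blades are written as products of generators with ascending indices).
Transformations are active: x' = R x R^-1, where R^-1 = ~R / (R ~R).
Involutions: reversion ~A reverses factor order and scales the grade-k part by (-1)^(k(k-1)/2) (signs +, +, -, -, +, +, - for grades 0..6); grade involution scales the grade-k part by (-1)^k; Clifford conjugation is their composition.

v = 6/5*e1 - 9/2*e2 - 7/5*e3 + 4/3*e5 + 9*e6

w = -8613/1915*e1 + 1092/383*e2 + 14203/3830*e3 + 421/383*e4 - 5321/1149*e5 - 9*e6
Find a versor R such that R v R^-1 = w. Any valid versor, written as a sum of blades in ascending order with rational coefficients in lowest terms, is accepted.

Sketch: the shared square -10643/180 makes R = v + w = -1263/383*e1 - 1263/766*e2 + 8841/3830*e3 + 421/383*e4 - 1263/383*e5 the natural versor; its sandwich fixes that direction, negates (v - w)/2, and sends v to w.
Answer: -1263/383*e1 - 1263/766*e2 + 8841/3830*e3 + 421/383*e4 - 1263/383*e5


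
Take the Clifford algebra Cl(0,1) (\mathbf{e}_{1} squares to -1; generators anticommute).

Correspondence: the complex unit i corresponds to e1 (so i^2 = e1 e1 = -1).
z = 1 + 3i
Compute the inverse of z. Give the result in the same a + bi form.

In blades: z = 1 + 3 e_{1}.
With qbar = 1 - 3 e_{1} (scalar fixed, mapped units negated), z qbar = 10 (the sum of squared coefficients), so z^-1 = qbar / (10) = \frac{1}{10} - \frac{3}{10} e_{1}; translating back:
Answer: \frac{1}{10} - \frac{3}{10}i


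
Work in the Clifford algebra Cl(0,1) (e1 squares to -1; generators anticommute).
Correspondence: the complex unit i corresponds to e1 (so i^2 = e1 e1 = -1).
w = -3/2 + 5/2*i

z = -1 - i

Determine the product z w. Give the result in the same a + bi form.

In blades: z = -1 - e1, w = -3/2 + 5/2*e1.
Distribute z over w term by term (generator squares from the signature, products reordered to ascending indices): (-1)*w = 3/2 - 5/2*e1; (-e1)*w = 5/2 + 3/2*e1.
Sum: 4 - e1; translating back through the correspondence:
Answer: 4 - i


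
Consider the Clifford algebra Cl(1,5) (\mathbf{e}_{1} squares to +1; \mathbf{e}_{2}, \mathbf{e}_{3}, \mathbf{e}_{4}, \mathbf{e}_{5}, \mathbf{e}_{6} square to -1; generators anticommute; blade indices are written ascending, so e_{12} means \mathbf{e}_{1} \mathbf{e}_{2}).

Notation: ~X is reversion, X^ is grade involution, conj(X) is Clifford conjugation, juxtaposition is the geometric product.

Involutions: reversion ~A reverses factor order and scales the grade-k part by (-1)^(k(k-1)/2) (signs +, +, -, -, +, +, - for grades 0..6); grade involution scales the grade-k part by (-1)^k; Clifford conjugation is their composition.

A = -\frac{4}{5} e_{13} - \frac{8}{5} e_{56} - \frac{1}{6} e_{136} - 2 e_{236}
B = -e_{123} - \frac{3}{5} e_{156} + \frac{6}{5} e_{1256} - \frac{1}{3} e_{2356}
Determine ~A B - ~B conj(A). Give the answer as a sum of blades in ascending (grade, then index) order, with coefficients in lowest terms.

first term: \frac{24}{25} e_{1} + \frac{4}{5} e_{2} + \frac{2}{3} e_{5} - \frac{48}{25} e_{12} - 2 e_{16} + \frac{8}{15} e_{23} - \frac{1}{6} e_{26} - \frac{1}{10} e_{35} - \frac{1}{18} e_{125} + \frac{12}{5} e_{135} + \frac{1}{5} e_{235} + \frac{12}{25} e_{356} + \frac{6}{5} e_{1235} - \frac{4}{15} e_{1256} + \frac{24}{25} e_{2356} - \frac{8}{5} e_{12356}
second term: -\frac{24}{25} e_{1} - \frac{4}{5} e_{2} + \frac{2}{3} e_{5} - \frac{48}{25} e_{12} + 2 e_{16} + \frac{8}{15} e_{23} + \frac{1}{6} e_{26} + \frac{1}{10} e_{35} + \frac{1}{18} e_{125} - \frac{12}{5} e_{135} - \frac{1}{5} e_{235} + \frac{12}{25} e_{356} + \frac{6}{5} e_{1235} + \frac{4}{15} e_{1256} - \frac{24}{25} e_{2356} + \frac{8}{5} e_{12356}
Answer: \frac{48}{25} e_{1} + \frac{8}{5} e_{2} - 4 e_{16} - \frac{1}{3} e_{26} - \frac{1}{5} e_{35} - \frac{1}{9} e_{125} + \frac{24}{5} e_{135} + \frac{2}{5} e_{235} - \frac{8}{15} e_{1256} + \frac{48}{25} e_{2356} - \frac{16}{5} e_{12356}


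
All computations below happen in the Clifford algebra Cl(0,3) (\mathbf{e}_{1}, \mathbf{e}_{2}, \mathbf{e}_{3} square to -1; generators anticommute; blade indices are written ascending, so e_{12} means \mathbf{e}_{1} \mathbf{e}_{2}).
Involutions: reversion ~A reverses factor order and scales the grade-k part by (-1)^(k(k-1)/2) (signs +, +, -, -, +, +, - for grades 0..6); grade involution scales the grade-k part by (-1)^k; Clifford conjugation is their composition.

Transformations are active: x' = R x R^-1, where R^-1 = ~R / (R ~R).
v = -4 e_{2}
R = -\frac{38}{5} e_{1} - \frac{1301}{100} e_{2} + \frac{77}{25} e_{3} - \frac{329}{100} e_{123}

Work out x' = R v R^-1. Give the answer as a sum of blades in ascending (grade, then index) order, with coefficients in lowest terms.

~R = -\frac{38}{5} e_{1} - \frac{1301}{100} e_{2} + \frac{77}{25} e_{3} + \frac{329}{100} e_{123}, and R ~R = -\frac{1236653}{5000}, so R^-1 = ~R / (-\frac{1236653}{5000}).
R v = -\frac{1301}{25} + \frac{152}{5} e_{12} + \frac{329}{25} e_{13} + \frac{308}{25} e_{23}
Answer: -\frac{58192}{20273} e_{1} - \frac{36996}{20273} e_{2} + \frac{42672}{20273} e_{3}


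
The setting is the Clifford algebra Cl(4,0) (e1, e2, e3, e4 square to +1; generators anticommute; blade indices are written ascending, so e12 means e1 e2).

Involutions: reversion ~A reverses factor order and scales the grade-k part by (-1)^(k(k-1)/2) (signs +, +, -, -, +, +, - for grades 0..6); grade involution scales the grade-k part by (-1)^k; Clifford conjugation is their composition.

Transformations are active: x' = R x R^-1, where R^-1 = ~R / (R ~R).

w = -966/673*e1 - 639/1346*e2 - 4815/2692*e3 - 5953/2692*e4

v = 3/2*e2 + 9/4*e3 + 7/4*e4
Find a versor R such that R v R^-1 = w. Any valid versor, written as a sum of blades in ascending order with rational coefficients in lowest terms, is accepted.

Take R = v + w = -966/673*e1 + 690/673*e2 + 621/1346*e3 - 621/1346*e4. Because q(v) = q(w) = 83/8, conjugation by R sends v exactly to w.
Answer: -966/673*e1 + 690/673*e2 + 621/1346*e3 - 621/1346*e4


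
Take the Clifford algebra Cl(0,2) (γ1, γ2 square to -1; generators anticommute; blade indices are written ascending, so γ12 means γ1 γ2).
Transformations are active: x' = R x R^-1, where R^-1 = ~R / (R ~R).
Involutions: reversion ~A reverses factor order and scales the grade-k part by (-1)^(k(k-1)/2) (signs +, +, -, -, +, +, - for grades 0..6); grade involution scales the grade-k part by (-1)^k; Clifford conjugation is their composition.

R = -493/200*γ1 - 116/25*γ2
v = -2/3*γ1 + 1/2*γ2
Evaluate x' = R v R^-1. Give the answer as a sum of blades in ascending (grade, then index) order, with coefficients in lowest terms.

~R = -493/200*γ1 - 116/25*γ2, and R ~R = -1104233/40000, so R^-1 = ~R / (-1104233/40000).
R v = 203/300 - 5191/1200*γ12
Answer: 1034/1313*γ1 - 2147/7878*γ2


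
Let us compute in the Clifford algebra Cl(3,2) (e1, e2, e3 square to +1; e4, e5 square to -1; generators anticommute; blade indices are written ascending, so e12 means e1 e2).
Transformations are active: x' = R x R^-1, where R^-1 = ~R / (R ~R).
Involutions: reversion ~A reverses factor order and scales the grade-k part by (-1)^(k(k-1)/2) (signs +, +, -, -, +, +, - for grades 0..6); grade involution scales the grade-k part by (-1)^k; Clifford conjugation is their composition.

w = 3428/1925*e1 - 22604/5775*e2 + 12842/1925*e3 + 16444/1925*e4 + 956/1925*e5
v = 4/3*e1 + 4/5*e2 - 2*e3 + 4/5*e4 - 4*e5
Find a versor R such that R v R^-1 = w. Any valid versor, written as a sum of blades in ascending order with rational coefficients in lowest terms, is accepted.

Construction: equal norms (both -92/9) license R = v + w = 17984/5775*e1 - 17984/5775*e2 + 8992/1925*e3 + 17984/1925*e4 - 6744/1925*e5 — nothing changes along that direction, while (v - w)/2 changes sign, so v maps onto w.
Answer: 17984/5775*e1 - 17984/5775*e2 + 8992/1925*e3 + 17984/1925*e4 - 6744/1925*e5


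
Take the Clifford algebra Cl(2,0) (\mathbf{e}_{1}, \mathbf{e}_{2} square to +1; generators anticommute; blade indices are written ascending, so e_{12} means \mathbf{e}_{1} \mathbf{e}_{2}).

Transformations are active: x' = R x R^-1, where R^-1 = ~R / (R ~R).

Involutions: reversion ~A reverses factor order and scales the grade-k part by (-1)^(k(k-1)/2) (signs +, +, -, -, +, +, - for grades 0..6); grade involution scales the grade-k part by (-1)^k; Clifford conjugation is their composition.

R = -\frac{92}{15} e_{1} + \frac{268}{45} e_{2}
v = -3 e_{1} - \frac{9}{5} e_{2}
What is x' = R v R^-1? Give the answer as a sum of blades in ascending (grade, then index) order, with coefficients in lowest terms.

~R = -\frac{92}{15} e_{1} + \frac{268}{45} e_{2}, and R ~R = \frac{5920}{81}, so R^-1 = ~R / (\frac{5920}{81}).
R v = \frac{192}{25} + \frac{2168}{75} e_{12}
Answer: \frac{39567}{23125} e_{1} + \frac{70569}{23125} e_{2}


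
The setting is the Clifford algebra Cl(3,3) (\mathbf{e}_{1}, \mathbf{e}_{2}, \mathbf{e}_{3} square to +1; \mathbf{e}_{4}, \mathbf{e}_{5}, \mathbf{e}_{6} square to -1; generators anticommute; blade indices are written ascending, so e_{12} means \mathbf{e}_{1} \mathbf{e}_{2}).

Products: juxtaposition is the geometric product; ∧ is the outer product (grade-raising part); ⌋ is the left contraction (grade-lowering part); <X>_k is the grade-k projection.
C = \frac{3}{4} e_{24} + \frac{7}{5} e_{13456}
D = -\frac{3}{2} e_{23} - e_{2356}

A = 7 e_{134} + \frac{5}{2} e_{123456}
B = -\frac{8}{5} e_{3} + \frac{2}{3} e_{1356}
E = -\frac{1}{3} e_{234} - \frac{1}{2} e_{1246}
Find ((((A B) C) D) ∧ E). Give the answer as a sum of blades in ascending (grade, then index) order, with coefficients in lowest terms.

step 1: \frac{56}{5} e_{14} - \frac{5}{3} e_{24} - \frac{14}{3} e_{456} + 4 e_{12456}
step 2: -\frac{5}{4} + \frac{42}{5} e_{12} - \frac{98}{15} e_{13} - \frac{28}{5} e_{23} + 3 e_{156} - \frac{7}{2} e_{256} - \frac{392}{25} e_{356} - \frac{7}{3} e_{12356}
step 3: -\frac{42}{5} + \frac{7}{3} e_{1} + \frac{392}{25} e_{2} - \frac{7}{2} e_{3} - \frac{49}{5} e_{12} - \frac{63}{5} e_{13} + \frac{15}{8} e_{23} - \frac{28}{5} e_{56} + 3 e_{123} - \frac{7}{2} e_{156} - \frac{588}{25} e_{256} + \frac{21}{4} e_{356} - \frac{98}{15} e_{1256} - \frac{42}{5} e_{1356} + \frac{5}{4} e_{2356} - \frac{9}{2} e_{12356}
step 4: \frac{14}{5} e_{234} - \frac{7}{9} e_{1234} + \frac{21}{5} e_{1246} + \frac{7}{4} e_{12346} + \frac{28}{15} e_{23456} + \frac{7}{6} e_{123456}
Answer: \frac{14}{5} e_{234} - \frac{7}{9} e_{1234} + \frac{21}{5} e_{1246} + \frac{7}{4} e_{12346} + \frac{28}{15} e_{23456} + \frac{7}{6} e_{123456}


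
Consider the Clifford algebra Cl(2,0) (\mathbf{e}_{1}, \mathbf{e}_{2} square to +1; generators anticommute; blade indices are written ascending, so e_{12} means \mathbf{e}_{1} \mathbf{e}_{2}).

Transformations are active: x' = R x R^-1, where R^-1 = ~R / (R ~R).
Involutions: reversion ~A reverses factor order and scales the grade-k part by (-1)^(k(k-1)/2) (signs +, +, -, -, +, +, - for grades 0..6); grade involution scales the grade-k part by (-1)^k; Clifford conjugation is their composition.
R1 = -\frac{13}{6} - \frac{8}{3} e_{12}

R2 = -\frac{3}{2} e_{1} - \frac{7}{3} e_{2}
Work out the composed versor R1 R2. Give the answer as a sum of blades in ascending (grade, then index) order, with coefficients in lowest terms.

Distribute over the terms of R1 (each basis-blade product reordered to ascending indices, repeated generators contracted through their squares):
(-\frac{13}{6}) R2 = \frac{13}{4} e_{1} + \frac{91}{18} e_{2}
(-\frac{8}{3} e_{12}) R2 = \frac{56}{9} e_{1} - 4 e_{2}
Summing the partial products and collecting blades:
Answer: \frac{341}{36} e_{1} + \frac{19}{18} e_{2}


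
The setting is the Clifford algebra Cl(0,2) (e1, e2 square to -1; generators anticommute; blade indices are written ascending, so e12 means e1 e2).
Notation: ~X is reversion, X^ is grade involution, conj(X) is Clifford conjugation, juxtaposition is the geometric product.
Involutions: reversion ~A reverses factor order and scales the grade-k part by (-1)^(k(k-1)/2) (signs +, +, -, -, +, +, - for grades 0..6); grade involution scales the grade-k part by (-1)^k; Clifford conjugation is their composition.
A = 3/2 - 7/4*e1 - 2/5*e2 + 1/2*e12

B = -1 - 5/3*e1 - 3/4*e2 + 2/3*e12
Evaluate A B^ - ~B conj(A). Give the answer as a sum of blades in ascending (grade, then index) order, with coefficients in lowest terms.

first term: 83/60 + 433/120*e1 + 141/40*e2 - 7/48*e12
second term: 83/60 - 433/120*e1 - 141/40*e2 + 7/48*e12
Answer: 433/60*e1 + 141/20*e2 - 7/24*e12


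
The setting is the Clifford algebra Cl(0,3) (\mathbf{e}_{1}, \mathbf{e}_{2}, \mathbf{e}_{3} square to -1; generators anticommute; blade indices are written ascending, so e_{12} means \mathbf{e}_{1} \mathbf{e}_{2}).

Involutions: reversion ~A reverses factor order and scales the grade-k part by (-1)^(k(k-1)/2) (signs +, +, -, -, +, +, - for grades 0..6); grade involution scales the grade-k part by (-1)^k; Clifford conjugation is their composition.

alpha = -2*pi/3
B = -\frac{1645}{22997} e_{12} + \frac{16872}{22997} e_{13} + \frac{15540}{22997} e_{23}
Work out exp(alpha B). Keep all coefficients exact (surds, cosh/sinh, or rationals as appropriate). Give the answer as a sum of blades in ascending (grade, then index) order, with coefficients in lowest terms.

B^2 term by term: the squares give (-\frac{1645}{22997})^2*(e_{12})^2 + (\frac{16872}{22997})^2*(e_{13})^2 + (\frac{15540}{22997})^2*(e_{23})^2 = \frac{2706025}{528862009}*(-1) + \frac{284664384}{528862009}*(-1) + \frac{241491600}{528862009}*(-1) = -1 (each basis 2-blade squares to minus the product of its generators' squares); cross terms between blades sharing an index anticommute and cancel. So B^2 = -1.
B^2 = -1 — a negative square means the series sums to a rotation: l = 1, alpha*l = - \frac{2 \pi}{3}, so exp(alpha B) = cos(- \frac{2 \pi}{3}) + (sin(- \frac{2 \pi}{3})/1)*B = - \frac{1}{2} + (- \frac{\sqrt{3}}{2})*B.
Answer: - \frac{1}{2} + \frac{1645 \sqrt{3}}{45994} e_{12} - \frac{8436 \sqrt{3}}{22997} e_{13} - \frac{7770 \sqrt{3}}{22997} e_{23}


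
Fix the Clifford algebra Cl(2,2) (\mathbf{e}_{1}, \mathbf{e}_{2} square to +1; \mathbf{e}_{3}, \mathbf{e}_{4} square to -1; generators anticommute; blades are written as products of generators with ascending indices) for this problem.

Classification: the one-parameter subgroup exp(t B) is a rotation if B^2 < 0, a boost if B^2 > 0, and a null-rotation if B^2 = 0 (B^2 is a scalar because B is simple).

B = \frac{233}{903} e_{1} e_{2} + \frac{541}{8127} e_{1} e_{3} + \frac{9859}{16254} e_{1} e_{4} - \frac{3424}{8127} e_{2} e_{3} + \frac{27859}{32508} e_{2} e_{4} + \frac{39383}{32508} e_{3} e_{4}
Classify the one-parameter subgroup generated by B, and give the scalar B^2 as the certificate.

B^2 term by term: the squares give (\frac{233}{903})^2*(e_{1} e_{2})^2 + (\frac{541}{8127})^2*(e_{1} e_{3})^2 + (\frac{9859}{16254})^2*(e_{1} e_{4})^2 + (-\frac{3424}{8127})^2*(e_{2} e_{3})^2 + (\frac{27859}{32508})^2*(e_{2} e_{4})^2 + (\frac{39383}{32508})^2*(e_{3} e_{4})^2 = \frac{54289}{815409}*(-1) + \frac{292681}{66048129}*(+1) + \frac{97199881}{264192516}*(+1) + \frac{11723776}{66048129}*(+1) + \frac{776123881}{1056770064}*(+1) + \frac{1551020689}{1056770064}*(-1) = -\frac{1}{4} (each basis 2-blade squares to minus the product of its generators' squares); cross terms between blades sharing an index anticommute and cancel; the commuting (index-disjoint) pairs give grade-4 terms 2*c*c'*(blade product), which cancel blade by blade — e_{1} e_{2} e_{3} e_{4}: \frac{9176239}{14677362} - \frac{15071719}{132096258} - \frac{33757216}{66048129} = 0 — confirming B is simple. So B^2 = -\frac{1}{4}.
Answer: rotation, certificate B^2 = -\frac{1}{4}. The class reads off the invariant scalar -\frac{1}{4} directly.


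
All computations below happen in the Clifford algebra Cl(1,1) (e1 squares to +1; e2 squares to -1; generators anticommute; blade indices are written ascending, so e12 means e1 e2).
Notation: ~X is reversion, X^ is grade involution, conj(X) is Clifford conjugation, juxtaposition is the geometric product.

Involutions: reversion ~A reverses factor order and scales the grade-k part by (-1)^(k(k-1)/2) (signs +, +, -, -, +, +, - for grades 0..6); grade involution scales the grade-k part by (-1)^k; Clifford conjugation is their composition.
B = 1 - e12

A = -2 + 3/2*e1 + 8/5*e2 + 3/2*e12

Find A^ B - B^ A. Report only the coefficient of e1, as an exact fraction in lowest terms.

first term: -7/2 + 1/10*e1 - 1/10*e2 + 7/2*e12
second term: -7/2 + 31/10*e1 + 31/10*e2 + 7/2*e12
Answer: -3


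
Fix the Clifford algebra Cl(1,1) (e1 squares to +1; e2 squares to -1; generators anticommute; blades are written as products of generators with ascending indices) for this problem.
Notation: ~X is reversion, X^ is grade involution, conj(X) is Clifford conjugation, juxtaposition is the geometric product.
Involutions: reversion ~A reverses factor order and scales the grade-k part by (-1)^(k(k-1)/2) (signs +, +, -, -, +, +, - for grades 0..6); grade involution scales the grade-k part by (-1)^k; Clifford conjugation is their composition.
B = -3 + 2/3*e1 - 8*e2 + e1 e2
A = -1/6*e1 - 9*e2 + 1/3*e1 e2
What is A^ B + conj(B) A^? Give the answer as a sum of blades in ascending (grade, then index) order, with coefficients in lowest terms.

first term: 652/9 + 67/6*e1 - 487/18*e2 - 25/3*e1 e2
second term: -652/9 + 67/6*e1 - 487/18*e2 - 25/3*e1 e2
Answer: 67/3*e1 - 487/9*e2 - 50/3*e1 e2


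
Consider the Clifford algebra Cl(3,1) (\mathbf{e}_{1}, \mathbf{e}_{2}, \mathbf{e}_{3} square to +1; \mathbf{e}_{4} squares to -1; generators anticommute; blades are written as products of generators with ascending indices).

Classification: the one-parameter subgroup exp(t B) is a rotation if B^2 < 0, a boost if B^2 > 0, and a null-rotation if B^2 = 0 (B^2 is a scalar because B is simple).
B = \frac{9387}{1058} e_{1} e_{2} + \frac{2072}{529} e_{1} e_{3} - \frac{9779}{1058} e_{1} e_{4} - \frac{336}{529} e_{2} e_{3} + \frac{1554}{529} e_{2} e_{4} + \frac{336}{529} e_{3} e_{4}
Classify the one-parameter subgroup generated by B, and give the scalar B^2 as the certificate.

B^2 term by term: the squares give (\frac{9387}{1058})^2*(e_{1} e_{2})^2 + (\frac{2072}{529})^2*(e_{1} e_{3})^2 + (-\frac{9779}{1058})^2*(e_{1} e_{4})^2 + (-\frac{336}{529})^2*(e_{2} e_{3})^2 + (\frac{1554}{529})^2*(e_{2} e_{4})^2 + (\frac{336}{529})^2*(e_{3} e_{4})^2 = \frac{88115769}{1119364}*(-1) + \frac{4293184}{279841}*(-1) + \frac{95628841}{1119364}*(+1) + \frac{112896}{279841}*(-1) + \frac{2414916}{279841}*(+1) + \frac{112896}{279841}*(+1) = 0 (each basis 2-blade squares to minus the product of its generators' squares); cross terms between blades sharing an index anticommute and cancel; the commuting (index-disjoint) pairs give grade-4 terms 2*c*c'*(blade product), which cancel blade by blade — e_{1} e_{2} e_{3} e_{4}: \frac{3154032}{279841} - \frac{6439776}{279841} + \frac{3285744}{279841} = 0 — confirming B is simple. So B^2 = 0.
Answer: null-rotation, certificate B^2 = 0. No conjugation can change B^2 = 0; the sign gives the class.


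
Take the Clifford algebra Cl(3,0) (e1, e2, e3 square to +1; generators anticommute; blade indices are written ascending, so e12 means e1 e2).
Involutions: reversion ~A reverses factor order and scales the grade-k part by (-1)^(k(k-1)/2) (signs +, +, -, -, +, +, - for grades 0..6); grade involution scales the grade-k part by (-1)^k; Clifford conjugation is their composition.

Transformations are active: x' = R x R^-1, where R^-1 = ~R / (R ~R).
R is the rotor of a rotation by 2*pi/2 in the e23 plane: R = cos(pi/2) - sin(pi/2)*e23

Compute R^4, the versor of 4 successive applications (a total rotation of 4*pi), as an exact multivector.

The rotor phase is half the rotation angle and phases add under composition, so 4 steps in the e23 plane accumulate phase 4*(pi/2) = 2*pi: R^4 = cos(2*pi) - sin(2*pi)*e23.
cos(2*pi) = 1 and sin(2*pi) = 0, so R^4 = 1. The total rotation 4*pi is 2 full turns, so every vector returns to itself, yet the rotor is +1, back on the identity sheet (an even number of 2*pi turns).
Answer: 1


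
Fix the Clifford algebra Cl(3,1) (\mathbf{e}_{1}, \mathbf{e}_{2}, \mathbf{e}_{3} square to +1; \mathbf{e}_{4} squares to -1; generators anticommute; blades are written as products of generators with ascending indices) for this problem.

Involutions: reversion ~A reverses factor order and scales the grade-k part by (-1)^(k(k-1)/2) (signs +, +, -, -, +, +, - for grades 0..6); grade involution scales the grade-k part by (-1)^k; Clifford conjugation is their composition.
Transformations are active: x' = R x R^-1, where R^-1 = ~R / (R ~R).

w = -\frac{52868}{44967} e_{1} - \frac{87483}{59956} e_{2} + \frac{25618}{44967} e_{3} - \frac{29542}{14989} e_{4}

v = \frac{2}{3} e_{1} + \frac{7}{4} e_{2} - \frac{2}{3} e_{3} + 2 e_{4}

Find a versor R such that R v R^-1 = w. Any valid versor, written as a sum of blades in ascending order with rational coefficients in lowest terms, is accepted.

Sketch: the shared square -\frac{7}{144} makes R = v + w = -\frac{7630}{14989} e_{1} + \frac{4360}{14989} e_{2} - \frac{4360}{44967} e_{3} + \frac{436}{14989} e_{4} the natural versor; its sandwich fixes that direction, negates (v - w)/2, and sends v to w.
Answer: -\frac{7630}{14989} e_{1} + \frac{4360}{14989} e_{2} - \frac{4360}{44967} e_{3} + \frac{436}{14989} e_{4}


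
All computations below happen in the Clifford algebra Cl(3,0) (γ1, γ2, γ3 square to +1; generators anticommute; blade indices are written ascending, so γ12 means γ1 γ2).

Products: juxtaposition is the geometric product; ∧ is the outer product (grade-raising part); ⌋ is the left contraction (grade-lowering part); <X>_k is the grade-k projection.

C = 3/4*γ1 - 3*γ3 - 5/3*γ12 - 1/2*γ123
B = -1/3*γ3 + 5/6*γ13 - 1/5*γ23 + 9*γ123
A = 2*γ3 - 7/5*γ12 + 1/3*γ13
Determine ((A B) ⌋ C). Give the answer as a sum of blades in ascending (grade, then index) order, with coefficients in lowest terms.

step 1: -17/18 - 16/9*γ1 + 17/5*γ2 + 63/5*γ3 + 271/15*γ12 + 7/25*γ13 + 7/6*γ23 + 7/15*γ123
step 2: -791/90 + 133/24*γ1 + 3811/1350*γ2 + 178/15*γ3 - 638/135*γ12 + 17/10*γ13 + 8/9*γ23 + 17/36*γ123
Answer: -791/90 + 133/24*γ1 + 3811/1350*γ2 + 178/15*γ3 - 638/135*γ12 + 17/10*γ13 + 8/9*γ23 + 17/36*γ123


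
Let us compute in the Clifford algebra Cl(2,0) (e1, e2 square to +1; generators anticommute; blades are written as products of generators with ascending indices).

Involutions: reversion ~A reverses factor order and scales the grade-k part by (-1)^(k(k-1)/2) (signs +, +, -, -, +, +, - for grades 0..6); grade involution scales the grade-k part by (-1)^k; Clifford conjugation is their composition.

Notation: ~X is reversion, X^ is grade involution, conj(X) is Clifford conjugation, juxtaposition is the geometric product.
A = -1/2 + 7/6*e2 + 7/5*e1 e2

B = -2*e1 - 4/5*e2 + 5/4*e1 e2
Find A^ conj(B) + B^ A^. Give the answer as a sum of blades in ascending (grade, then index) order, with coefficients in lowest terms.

first term: 49/60 - 803/600*e1 - 16/5*e2 + 71/24*e1 e2
second term: -161/60 - 2147/600*e1 + 12/5*e2 - 71/24*e1 e2
Answer: -28/15 - 59/12*e1 - 4/5*e2


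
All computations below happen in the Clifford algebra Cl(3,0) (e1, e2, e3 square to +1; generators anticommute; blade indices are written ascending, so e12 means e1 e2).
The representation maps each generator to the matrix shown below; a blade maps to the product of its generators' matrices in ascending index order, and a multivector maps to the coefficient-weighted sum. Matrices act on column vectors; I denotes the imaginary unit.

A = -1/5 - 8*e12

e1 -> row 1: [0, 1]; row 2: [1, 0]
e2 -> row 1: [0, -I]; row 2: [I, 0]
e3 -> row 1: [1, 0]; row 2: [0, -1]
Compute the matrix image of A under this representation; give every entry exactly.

Bivector images (products of the table entries): rho(e12) = rho(e1)rho(e2) = row 1: [I, 0]; row 2: [0, -I].
M = (-1/5)*1 + (-8)*rho(e12), summed entrywise (1 is the identity matrix):
Answer: row 1: [-1/5 - 8*I, 0]; row 2: [0, -1/5 + 8*I]


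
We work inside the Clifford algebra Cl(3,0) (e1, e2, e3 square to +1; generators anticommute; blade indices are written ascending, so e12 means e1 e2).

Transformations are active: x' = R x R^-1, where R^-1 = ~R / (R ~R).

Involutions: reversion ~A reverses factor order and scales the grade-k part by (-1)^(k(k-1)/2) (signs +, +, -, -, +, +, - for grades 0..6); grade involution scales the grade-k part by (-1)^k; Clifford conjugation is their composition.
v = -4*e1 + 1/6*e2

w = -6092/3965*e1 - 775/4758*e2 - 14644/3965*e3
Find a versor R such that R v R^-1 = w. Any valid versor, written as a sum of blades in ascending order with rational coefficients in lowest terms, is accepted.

Here q(v) = q(w) = 577/36; the classical choice R = v + w = -21952/3965*e1 + 3/793*e2 - 14644/3965*e3 then realises v -> w under the sandwich.
Answer: -21952/3965*e1 + 3/793*e2 - 14644/3965*e3


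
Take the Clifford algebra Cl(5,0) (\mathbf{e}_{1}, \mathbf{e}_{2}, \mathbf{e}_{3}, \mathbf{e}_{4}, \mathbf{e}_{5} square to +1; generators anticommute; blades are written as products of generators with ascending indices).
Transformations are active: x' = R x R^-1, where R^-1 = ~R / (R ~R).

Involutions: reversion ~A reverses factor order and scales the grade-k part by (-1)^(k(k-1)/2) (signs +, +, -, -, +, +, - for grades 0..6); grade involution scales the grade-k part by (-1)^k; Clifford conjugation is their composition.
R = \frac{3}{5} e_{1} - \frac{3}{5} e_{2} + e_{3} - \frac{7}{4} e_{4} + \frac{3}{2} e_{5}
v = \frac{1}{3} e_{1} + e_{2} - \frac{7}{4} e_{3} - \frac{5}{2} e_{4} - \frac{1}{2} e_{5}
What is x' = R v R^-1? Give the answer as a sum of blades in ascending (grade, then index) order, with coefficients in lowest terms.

~R = \frac{3}{5} e_{1} - \frac{3}{5} e_{2} + e_{3} - \frac{7}{4} e_{4} + \frac{3}{2} e_{5}, and R ~R = \frac{2813}{400}, so R^-1 = ~R / (\frac{2813}{400}).
R v = \frac{59}{40} + \frac{4}{5} e_{1} e_{2} - \frac{83}{60} e_{1} e_{3} - \frac{11}{12} e_{1} e_{4} - \frac{4}{5} e_{1} e_{5} + \frac{1}{20} e_{2} e_{3} + \frac{13}{4} e_{2} e_{4} - \frac{6}{5} e_{2} e_{5} - \frac{89}{16} e_{3} e_{4} + \frac{17}{8} e_{3} e_{5} + \frac{37}{8} e_{4} e_{5}
Answer: -\frac{689}{8439} e_{1} - \frac{3521}{2813} e_{2} + \frac{24411}{11252} e_{3} + \frac{9935}{5626} e_{4} + \frac{6353}{5626} e_{5}
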